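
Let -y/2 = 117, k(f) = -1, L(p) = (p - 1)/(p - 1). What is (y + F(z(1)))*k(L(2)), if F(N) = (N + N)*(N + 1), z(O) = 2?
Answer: 222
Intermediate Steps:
L(p) = 1 (L(p) = (-1 + p)/(-1 + p) = 1)
F(N) = 2*N*(1 + N) (F(N) = (2*N)*(1 + N) = 2*N*(1 + N))
y = -234 (y = -2*117 = -234)
(y + F(z(1)))*k(L(2)) = (-234 + 2*2*(1 + 2))*(-1) = (-234 + 2*2*3)*(-1) = (-234 + 12)*(-1) = -222*(-1) = 222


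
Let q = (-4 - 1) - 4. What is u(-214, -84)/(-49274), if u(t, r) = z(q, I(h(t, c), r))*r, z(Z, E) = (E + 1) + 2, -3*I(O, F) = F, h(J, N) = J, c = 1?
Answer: 1302/24637 ≈ 0.052847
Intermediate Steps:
I(O, F) = -F/3
q = -9 (q = -5 - 4 = -9)
z(Z, E) = 3 + E (z(Z, E) = (1 + E) + 2 = 3 + E)
u(t, r) = r*(3 - r/3) (u(t, r) = (3 - r/3)*r = r*(3 - r/3))
u(-214, -84)/(-49274) = ((⅓)*(-84)*(9 - 1*(-84)))/(-49274) = ((⅓)*(-84)*(9 + 84))*(-1/49274) = ((⅓)*(-84)*93)*(-1/49274) = -2604*(-1/49274) = 1302/24637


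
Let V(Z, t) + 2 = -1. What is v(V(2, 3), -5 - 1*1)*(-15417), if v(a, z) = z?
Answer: 92502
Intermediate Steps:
V(Z, t) = -3 (V(Z, t) = -2 - 1 = -3)
v(V(2, 3), -5 - 1*1)*(-15417) = (-5 - 1*1)*(-15417) = (-5 - 1)*(-15417) = -6*(-15417) = 92502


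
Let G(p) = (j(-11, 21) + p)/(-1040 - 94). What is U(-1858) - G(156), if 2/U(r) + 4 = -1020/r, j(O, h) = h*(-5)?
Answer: -46273/86562 ≈ -0.53456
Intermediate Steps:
j(O, h) = -5*h
U(r) = 2/(-4 - 1020/r)
G(p) = 5/54 - p/1134 (G(p) = (-5*21 + p)/(-1040 - 94) = (-105 + p)/(-1134) = (-105 + p)*(-1/1134) = 5/54 - p/1134)
U(-1858) - G(156) = -1*(-1858)/(510 + 2*(-1858)) - (5/54 - 1/1134*156) = -1*(-1858)/(510 - 3716) - (5/54 - 26/189) = -1*(-1858)/(-3206) - 1*(-17/378) = -1*(-1858)*(-1/3206) + 17/378 = -929/1603 + 17/378 = -46273/86562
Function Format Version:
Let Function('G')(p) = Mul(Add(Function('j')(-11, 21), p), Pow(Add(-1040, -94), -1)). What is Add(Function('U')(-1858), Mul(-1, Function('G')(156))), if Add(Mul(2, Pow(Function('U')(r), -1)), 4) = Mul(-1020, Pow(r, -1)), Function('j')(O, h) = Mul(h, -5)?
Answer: Rational(-46273, 86562) ≈ -0.53456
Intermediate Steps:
Function('j')(O, h) = Mul(-5, h)
Function('U')(r) = Mul(2, Pow(Add(-4, Mul(-1020, Pow(r, -1))), -1))
Function('G')(p) = Add(Rational(5, 54), Mul(Rational(-1, 1134), p)) (Function('G')(p) = Mul(Add(Mul(-5, 21), p), Pow(Add(-1040, -94), -1)) = Mul(Add(-105, p), Pow(-1134, -1)) = Mul(Add(-105, p), Rational(-1, 1134)) = Add(Rational(5, 54), Mul(Rational(-1, 1134), p)))
Add(Function('U')(-1858), Mul(-1, Function('G')(156))) = Add(Mul(-1, -1858, Pow(Add(510, Mul(2, -1858)), -1)), Mul(-1, Add(Rational(5, 54), Mul(Rational(-1, 1134), 156)))) = Add(Mul(-1, -1858, Pow(Add(510, -3716), -1)), Mul(-1, Add(Rational(5, 54), Rational(-26, 189)))) = Add(Mul(-1, -1858, Pow(-3206, -1)), Mul(-1, Rational(-17, 378))) = Add(Mul(-1, -1858, Rational(-1, 3206)), Rational(17, 378)) = Add(Rational(-929, 1603), Rational(17, 378)) = Rational(-46273, 86562)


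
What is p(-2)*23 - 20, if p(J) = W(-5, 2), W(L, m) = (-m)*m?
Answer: -112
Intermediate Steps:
W(L, m) = -m²
p(J) = -4 (p(J) = -1*2² = -1*4 = -4)
p(-2)*23 - 20 = -4*23 - 20 = -92 - 20 = -112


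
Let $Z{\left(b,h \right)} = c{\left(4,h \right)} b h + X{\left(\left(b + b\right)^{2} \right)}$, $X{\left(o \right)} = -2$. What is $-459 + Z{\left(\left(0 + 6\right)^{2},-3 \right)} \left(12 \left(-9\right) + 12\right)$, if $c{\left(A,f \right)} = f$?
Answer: $-31371$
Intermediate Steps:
$Z{\left(b,h \right)} = -2 + b h^{2}$ ($Z{\left(b,h \right)} = h b h - 2 = b h h - 2 = b h^{2} - 2 = -2 + b h^{2}$)
$-459 + Z{\left(\left(0 + 6\right)^{2},-3 \right)} \left(12 \left(-9\right) + 12\right) = -459 + \left(-2 + \left(0 + 6\right)^{2} \left(-3\right)^{2}\right) \left(12 \left(-9\right) + 12\right) = -459 + \left(-2 + 6^{2} \cdot 9\right) \left(-108 + 12\right) = -459 + \left(-2 + 36 \cdot 9\right) \left(-96\right) = -459 + \left(-2 + 324\right) \left(-96\right) = -459 + 322 \left(-96\right) = -459 - 30912 = -31371$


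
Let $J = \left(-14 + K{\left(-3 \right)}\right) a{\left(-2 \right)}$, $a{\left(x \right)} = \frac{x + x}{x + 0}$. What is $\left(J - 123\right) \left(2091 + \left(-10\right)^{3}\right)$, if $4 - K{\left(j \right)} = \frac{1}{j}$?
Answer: $- \frac{465857}{3} \approx -1.5529 \cdot 10^{5}$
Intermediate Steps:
$a{\left(x \right)} = 2$ ($a{\left(x \right)} = \frac{2 x}{x} = 2$)
$K{\left(j \right)} = 4 - \frac{1}{j}$
$J = - \frac{58}{3}$ ($J = \left(-14 + \left(4 - \frac{1}{-3}\right)\right) 2 = \left(-14 + \left(4 - - \frac{1}{3}\right)\right) 2 = \left(-14 + \left(4 + \frac{1}{3}\right)\right) 2 = \left(-14 + \frac{13}{3}\right) 2 = \left(- \frac{29}{3}\right) 2 = - \frac{58}{3} \approx -19.333$)
$\left(J - 123\right) \left(2091 + \left(-10\right)^{3}\right) = \left(- \frac{58}{3} - 123\right) \left(2091 + \left(-10\right)^{3}\right) = \left(- \frac{58}{3} + \left(-1857 + 1734\right)\right) \left(2091 - 1000\right) = \left(- \frac{58}{3} - 123\right) 1091 = \left(- \frac{427}{3}\right) 1091 = - \frac{465857}{3}$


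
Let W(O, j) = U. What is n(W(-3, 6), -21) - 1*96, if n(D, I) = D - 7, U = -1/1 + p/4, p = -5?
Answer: -421/4 ≈ -105.25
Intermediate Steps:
U = -9/4 (U = -1/1 - 5/4 = -1*1 - 5*1/4 = -1 - 5/4 = -9/4 ≈ -2.2500)
W(O, j) = -9/4
n(D, I) = -7 + D
n(W(-3, 6), -21) - 1*96 = (-7 - 9/4) - 1*96 = -37/4 - 96 = -421/4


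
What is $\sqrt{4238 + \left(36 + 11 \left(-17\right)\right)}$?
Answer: $\sqrt{4087} \approx 63.93$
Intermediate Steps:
$\sqrt{4238 + \left(36 + 11 \left(-17\right)\right)} = \sqrt{4238 + \left(36 - 187\right)} = \sqrt{4238 - 151} = \sqrt{4087}$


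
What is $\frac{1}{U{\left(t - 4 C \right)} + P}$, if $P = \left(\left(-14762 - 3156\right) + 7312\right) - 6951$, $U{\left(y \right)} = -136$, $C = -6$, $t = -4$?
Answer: $- \frac{1}{17693} \approx -5.652 \cdot 10^{-5}$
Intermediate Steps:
$P = -17557$ ($P = \left(\left(-14762 - 3156\right) + 7312\right) - 6951 = \left(-17918 + 7312\right) - 6951 = -10606 - 6951 = -17557$)
$\frac{1}{U{\left(t - 4 C \right)} + P} = \frac{1}{-136 - 17557} = \frac{1}{-17693} = - \frac{1}{17693}$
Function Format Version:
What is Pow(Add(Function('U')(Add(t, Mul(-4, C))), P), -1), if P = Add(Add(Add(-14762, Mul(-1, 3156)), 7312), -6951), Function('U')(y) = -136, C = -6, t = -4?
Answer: Rational(-1, 17693) ≈ -5.6520e-5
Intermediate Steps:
P = -17557 (P = Add(Add(Add(-14762, -3156), 7312), -6951) = Add(Add(-17918, 7312), -6951) = Add(-10606, -6951) = -17557)
Pow(Add(Function('U')(Add(t, Mul(-4, C))), P), -1) = Pow(Add(-136, -17557), -1) = Pow(-17693, -1) = Rational(-1, 17693)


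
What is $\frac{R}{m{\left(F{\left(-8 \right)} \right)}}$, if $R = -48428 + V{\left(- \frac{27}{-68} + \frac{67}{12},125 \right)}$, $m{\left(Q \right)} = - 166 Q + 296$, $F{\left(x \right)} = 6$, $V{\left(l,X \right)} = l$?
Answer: $\frac{352789}{5100} \approx 69.174$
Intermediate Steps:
$m{\left(Q \right)} = 296 - 166 Q$
$R = - \frac{2469523}{51}$ ($R = -48428 + \left(- \frac{27}{-68} + \frac{67}{12}\right) = -48428 + \left(\left(-27\right) \left(- \frac{1}{68}\right) + 67 \cdot \frac{1}{12}\right) = -48428 + \left(\frac{27}{68} + \frac{67}{12}\right) = -48428 + \frac{305}{51} = - \frac{2469523}{51} \approx -48422.0$)
$\frac{R}{m{\left(F{\left(-8 \right)} \right)}} = - \frac{2469523}{51 \left(296 - 996\right)} = - \frac{2469523}{51 \left(-700\right)} = \left(- \frac{2469523}{51}\right) \left(- \frac{1}{700}\right) = \frac{352789}{5100}$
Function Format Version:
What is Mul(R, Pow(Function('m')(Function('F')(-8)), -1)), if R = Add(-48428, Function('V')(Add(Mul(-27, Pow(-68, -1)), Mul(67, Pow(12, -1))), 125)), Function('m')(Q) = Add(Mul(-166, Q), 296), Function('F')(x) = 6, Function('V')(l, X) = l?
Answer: Rational(352789, 5100) ≈ 69.174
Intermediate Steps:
Function('m')(Q) = Add(296, Mul(-166, Q))
R = Rational(-2469523, 51) (R = Add(-48428, Add(Mul(-27, Pow(-68, -1)), Mul(67, Pow(12, -1)))) = Add(-48428, Add(Mul(-27, Rational(-1, 68)), Mul(67, Rational(1, 12)))) = Add(-48428, Add(Rational(27, 68), Rational(67, 12))) = Add(-48428, Rational(305, 51)) = Rational(-2469523, 51) ≈ -48422.)
Mul(R, Pow(Function('m')(Function('F')(-8)), -1)) = Mul(Rational(-2469523, 51), Pow(Add(296, Mul(-166, 6)), -1)) = Mul(Rational(-2469523, 51), Pow(Add(296, -996), -1)) = Mul(Rational(-2469523, 51), Pow(-700, -1)) = Mul(Rational(-2469523, 51), Rational(-1, 700)) = Rational(352789, 5100)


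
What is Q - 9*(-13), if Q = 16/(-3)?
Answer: 335/3 ≈ 111.67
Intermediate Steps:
Q = -16/3 (Q = 16*(-⅓) = -16/3 ≈ -5.3333)
Q - 9*(-13) = -16/3 - 9*(-13) = -16/3 + 117 = 335/3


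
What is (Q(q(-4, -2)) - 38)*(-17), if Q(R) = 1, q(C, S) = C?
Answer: 629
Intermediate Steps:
(Q(q(-4, -2)) - 38)*(-17) = (1 - 38)*(-17) = -37*(-17) = 629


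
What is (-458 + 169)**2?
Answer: 83521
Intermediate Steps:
(-458 + 169)**2 = (-289)**2 = 83521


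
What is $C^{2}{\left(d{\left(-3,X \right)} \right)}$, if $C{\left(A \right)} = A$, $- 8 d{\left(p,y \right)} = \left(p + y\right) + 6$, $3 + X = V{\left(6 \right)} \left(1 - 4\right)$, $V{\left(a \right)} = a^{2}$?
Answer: $\frac{729}{4} \approx 182.25$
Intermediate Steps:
$X = -111$ ($X = -3 + 6^{2} \left(1 - 4\right) = -3 + 36 \left(-3\right) = -3 - 108 = -111$)
$d{\left(p,y \right)} = - \frac{3}{4} - \frac{p}{8} - \frac{y}{8}$ ($d{\left(p,y \right)} = - \frac{\left(p + y\right) + 6}{8} = - \frac{6 + p + y}{8} = - \frac{3}{4} - \frac{p}{8} - \frac{y}{8}$)
$C^{2}{\left(d{\left(-3,X \right)} \right)} = \left(- \frac{3}{4} - - \frac{3}{8} - - \frac{111}{8}\right)^{2} = \left(- \frac{3}{4} + \frac{3}{8} + \frac{111}{8}\right)^{2} = \left(\frac{27}{2}\right)^{2} = \frac{729}{4}$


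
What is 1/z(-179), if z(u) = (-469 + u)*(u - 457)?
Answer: 1/412128 ≈ 2.4264e-6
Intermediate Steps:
z(u) = (-469 + u)*(-457 + u)
1/z(-179) = 1/(214333 + (-179)**2 - 926*(-179)) = 1/(214333 + 32041 + 165754) = 1/412128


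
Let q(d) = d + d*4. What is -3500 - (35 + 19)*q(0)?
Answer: -3500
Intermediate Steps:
q(d) = 5*d (q(d) = d + 4*d = 5*d)
-3500 - (35 + 19)*q(0) = -3500 - (35 + 19)*5*0 = -3500 - 54*0 = -3500 - 1*0 = -3500 + 0 = -3500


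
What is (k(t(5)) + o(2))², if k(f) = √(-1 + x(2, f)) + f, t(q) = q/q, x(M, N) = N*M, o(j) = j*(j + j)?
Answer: 100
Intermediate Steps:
o(j) = 2*j² (o(j) = j*(2*j) = 2*j²)
x(M, N) = M*N
t(q) = 1
k(f) = f + √(-1 + 2*f) (k(f) = √(-1 + 2*f) + f = f + √(-1 + 2*f))
(k(t(5)) + o(2))² = ((1 + √(-1 + 2*1)) + 2*2²)² = ((1 + √(-1 + 2)) + 2*4)² = ((1 + √1) + 8)² = ((1 + 1) + 8)² = (2 + 8)² = 10² = 100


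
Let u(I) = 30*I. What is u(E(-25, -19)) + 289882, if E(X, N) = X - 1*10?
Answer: 288832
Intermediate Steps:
E(X, N) = -10 + X (E(X, N) = X - 10 = -10 + X)
u(E(-25, -19)) + 289882 = 30*(-10 - 25) + 289882 = 30*(-35) + 289882 = -1050 + 289882 = 288832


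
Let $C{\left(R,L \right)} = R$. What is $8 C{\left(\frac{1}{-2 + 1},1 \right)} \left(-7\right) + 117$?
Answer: $173$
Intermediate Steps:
$8 C{\left(\frac{1}{-2 + 1},1 \right)} \left(-7\right) + 117 = \frac{8}{-2 + 1} \left(-7\right) + 117 = \frac{8}{-1} \left(-7\right) + 117 = 8 \left(-1\right) \left(-7\right) + 117 = \left(-8\right) \left(-7\right) + 117 = 56 + 117 = 173$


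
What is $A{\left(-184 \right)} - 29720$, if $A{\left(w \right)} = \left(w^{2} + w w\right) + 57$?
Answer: $38049$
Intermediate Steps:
$A{\left(w \right)} = 57 + 2 w^{2}$ ($A{\left(w \right)} = \left(w^{2} + w^{2}\right) + 57 = 2 w^{2} + 57 = 57 + 2 w^{2}$)
$A{\left(-184 \right)} - 29720 = \left(57 + 2 \left(-184\right)^{2}\right) - 29720 = \left(57 + 2 \cdot 33856\right) - 29720 = \left(57 + 67712\right) - 29720 = 67769 - 29720 = 38049$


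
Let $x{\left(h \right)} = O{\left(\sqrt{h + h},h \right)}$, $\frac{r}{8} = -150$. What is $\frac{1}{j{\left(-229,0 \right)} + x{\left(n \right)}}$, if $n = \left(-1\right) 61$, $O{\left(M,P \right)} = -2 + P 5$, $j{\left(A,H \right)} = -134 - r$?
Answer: $\frac{1}{759} \approx 0.0013175$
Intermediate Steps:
$r = -1200$ ($r = 8 \left(-150\right) = -1200$)
$j{\left(A,H \right)} = 1066$ ($j{\left(A,H \right)} = -134 - -1200 = -134 + 1200 = 1066$)
$O{\left(M,P \right)} = -2 + 5 P$
$n = -61$
$x{\left(h \right)} = -2 + 5 h$
$\frac{1}{j{\left(-229,0 \right)} + x{\left(n \right)}} = \frac{1}{1066 + \left(-2 + 5 \left(-61\right)\right)} = \frac{1}{1066 - 307} = \frac{1}{759}$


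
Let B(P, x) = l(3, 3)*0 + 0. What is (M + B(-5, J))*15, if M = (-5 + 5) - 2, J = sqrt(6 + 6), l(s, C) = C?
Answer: -30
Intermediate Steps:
J = 2*sqrt(3) (J = sqrt(12) = 2*sqrt(3) ≈ 3.4641)
B(P, x) = 0 (B(P, x) = 3*0 + 0 = 0 + 0 = 0)
M = -2 (M = 0 - 2 = -2)
(M + B(-5, J))*15 = (-2 + 0)*15 = -2*15 = -30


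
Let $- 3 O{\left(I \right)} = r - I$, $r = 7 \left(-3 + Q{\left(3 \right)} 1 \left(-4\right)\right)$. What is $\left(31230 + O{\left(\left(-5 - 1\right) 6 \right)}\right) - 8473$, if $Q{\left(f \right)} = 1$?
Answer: $\frac{68284}{3} \approx 22761.0$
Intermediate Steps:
$r = -49$ ($r = 7 \left(-3 + 1 \cdot 1 \left(-4\right)\right) = 7 \left(-3 + 1 \left(-4\right)\right) = 7 \left(-3 - 4\right) = 7 \left(-7\right) = -49$)
$O{\left(I \right)} = \frac{49}{3} + \frac{I}{3}$ ($O{\left(I \right)} = - \frac{-49 - I}{3} = \frac{49}{3} + \frac{I}{3}$)
$\left(31230 + O{\left(\left(-5 - 1\right) 6 \right)}\right) - 8473 = \left(31230 + \left(\frac{49}{3} + \frac{\left(-5 - 1\right) 6}{3}\right)\right) - 8473 = \left(31230 + \left(\frac{49}{3} + \frac{\left(-6\right) 6}{3}\right)\right) + \left(\left(-5115 - 6869\right) + 3511\right) = \left(31230 + \left(\frac{49}{3} + \frac{1}{3} \left(-36\right)\right)\right) + \left(-11984 + 3511\right) = \left(31230 + \left(\frac{49}{3} - 12\right)\right) - 8473 = \left(31230 + \frac{13}{3}\right) - 8473 = \frac{93703}{3} - 8473 = \frac{68284}{3}$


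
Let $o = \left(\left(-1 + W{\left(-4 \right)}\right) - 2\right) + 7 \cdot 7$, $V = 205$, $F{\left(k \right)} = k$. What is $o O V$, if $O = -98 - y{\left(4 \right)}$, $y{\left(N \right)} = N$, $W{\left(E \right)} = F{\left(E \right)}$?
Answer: $-878220$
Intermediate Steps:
$W{\left(E \right)} = E$
$O = -102$ ($O = -98 - 4 = -102$)
$o = 42$ ($o = \left(\left(-1 - 4\right) - 2\right) + 7 \cdot 7 = \left(-5 - 2\right) + 49 = -7 + 49 = 42$)
$o O V = 42 \left(-102\right) 205 = \left(-4284\right) 205 = -878220$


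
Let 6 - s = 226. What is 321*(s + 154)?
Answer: -21186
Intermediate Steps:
s = -220 (s = 6 - 1*226 = 6 - 226 = -220)
321*(s + 154) = 321*(-220 + 154) = 321*(-66) = -21186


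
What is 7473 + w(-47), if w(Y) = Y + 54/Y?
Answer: 348968/47 ≈ 7424.9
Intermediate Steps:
7473 + w(-47) = 7473 + (-47 + 54/(-47)) = 7473 + (-47 + 54*(-1/47)) = 7473 + (-47 - 54/47) = 7473 - 2263/47 = 348968/47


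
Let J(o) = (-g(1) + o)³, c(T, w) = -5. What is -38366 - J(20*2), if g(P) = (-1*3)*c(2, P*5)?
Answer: -53991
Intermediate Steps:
g(P) = 15 (g(P) = -1*3*(-5) = -3*(-5) = 15)
J(o) = (-15 + o)³ (J(o) = (-1*15 + o)³ = (-15 + o)³)
-38366 - J(20*2) = -38366 - (-15 + 20*2)³ = -38366 - (-15 + 40)³ = -38366 - 1*25³ = -38366 - 1*15625 = -38366 - 15625 = -53991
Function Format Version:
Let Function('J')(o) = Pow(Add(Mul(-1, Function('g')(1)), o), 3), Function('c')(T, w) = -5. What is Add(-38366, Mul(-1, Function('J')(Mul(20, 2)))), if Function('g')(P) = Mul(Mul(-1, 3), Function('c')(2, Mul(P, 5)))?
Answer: -53991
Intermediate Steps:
Function('g')(P) = 15 (Function('g')(P) = Mul(Mul(-1, 3), -5) = Mul(-3, -5) = 15)
Function('J')(o) = Pow(Add(-15, o), 3) (Function('J')(o) = Pow(Add(Mul(-1, 15), o), 3) = Pow(Add(-15, o), 3))
Add(-38366, Mul(-1, Function('J')(Mul(20, 2)))) = Add(-38366, Mul(-1, Pow(Add(-15, Mul(20, 2)), 3))) = Add(-38366, Mul(-1, Pow(Add(-15, 40), 3))) = Add(-38366, Mul(-1, Pow(25, 3))) = Add(-38366, Mul(-1, 15625)) = Add(-38366, -15625) = -53991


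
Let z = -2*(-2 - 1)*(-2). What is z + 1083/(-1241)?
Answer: -15975/1241 ≈ -12.873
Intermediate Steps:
z = -12 (z = -2*(-3)*(-2) = 6*(-2) = -12)
z + 1083/(-1241) = -12 + 1083/(-1241) = -12 + 1083*(-1/1241) = -12 - 1083/1241 = -15975/1241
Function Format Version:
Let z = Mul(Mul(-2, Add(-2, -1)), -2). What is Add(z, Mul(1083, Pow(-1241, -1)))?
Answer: Rational(-15975, 1241) ≈ -12.873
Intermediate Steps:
z = -12 (z = Mul(Mul(-2, -3), -2) = Mul(6, -2) = -12)
Add(z, Mul(1083, Pow(-1241, -1))) = Add(-12, Mul(1083, Pow(-1241, -1))) = Add(-12, Mul(1083, Rational(-1, 1241))) = Add(-12, Rational(-1083, 1241)) = Rational(-15975, 1241)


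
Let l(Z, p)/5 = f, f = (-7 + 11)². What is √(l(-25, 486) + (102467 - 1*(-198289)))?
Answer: 2*√75209 ≈ 548.49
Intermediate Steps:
f = 16 (f = 4² = 16)
l(Z, p) = 80 (l(Z, p) = 5*16 = 80)
√(l(-25, 486) + (102467 - 1*(-198289))) = √(80 + (102467 - 1*(-198289))) = √(80 + (102467 + 198289)) = √(80 + 300756) = √300836 = 2*√75209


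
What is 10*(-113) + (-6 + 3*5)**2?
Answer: -1049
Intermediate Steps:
10*(-113) + (-6 + 3*5)**2 = -1130 + (-6 + 15)**2 = -1130 + 9**2 = -1130 + 81 = -1049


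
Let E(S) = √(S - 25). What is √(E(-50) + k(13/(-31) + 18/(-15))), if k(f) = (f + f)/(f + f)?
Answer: √(1 + 5*I*√3) ≈ 2.2043 + 1.9644*I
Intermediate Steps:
k(f) = 1 (k(f) = (2*f)/((2*f)) = (2*f)*(1/(2*f)) = 1)
E(S) = √(-25 + S)
√(E(-50) + k(13/(-31) + 18/(-15))) = √(√(-25 - 50) + 1) = √(√(-75) + 1) = √(5*I*√3 + 1) = √(1 + 5*I*√3)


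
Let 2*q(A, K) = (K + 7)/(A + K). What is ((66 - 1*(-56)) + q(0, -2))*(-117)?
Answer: -56511/4 ≈ -14128.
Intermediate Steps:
q(A, K) = (7 + K)/(2*(A + K)) (q(A, K) = ((K + 7)/(A + K))/2 = ((7 + K)/(A + K))/2 = (7 + K)/(2*(A + K)))
((66 - 1*(-56)) + q(0, -2))*(-117) = ((66 - 1*(-56)) + (7 - 2)/(2*(0 - 2)))*(-117) = ((66 + 56) + (½)*5/(-2))*(-117) = (122 + (½)*(-½)*5)*(-117) = (122 - 5/4)*(-117) = (483/4)*(-117) = -56511/4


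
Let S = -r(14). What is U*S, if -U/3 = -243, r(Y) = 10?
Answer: -7290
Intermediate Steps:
S = -10 (S = -1*10 = -10)
U = 729 (U = -3*(-243) = 729)
U*S = 729*(-10) = -7290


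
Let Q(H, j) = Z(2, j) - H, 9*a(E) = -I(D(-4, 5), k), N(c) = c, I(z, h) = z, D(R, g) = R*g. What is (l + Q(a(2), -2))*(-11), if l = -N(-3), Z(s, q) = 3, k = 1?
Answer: -374/9 ≈ -41.556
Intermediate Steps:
a(E) = 20/9 (a(E) = (-(-4)*5)/9 = (-1*(-20))/9 = (⅑)*20 = 20/9)
l = 3 (l = -1*(-3) = 3)
Q(H, j) = 3 - H
(l + Q(a(2), -2))*(-11) = (3 + (3 - 1*20/9))*(-11) = (3 + (3 - 20/9))*(-11) = (3 + 7/9)*(-11) = (34/9)*(-11) = -374/9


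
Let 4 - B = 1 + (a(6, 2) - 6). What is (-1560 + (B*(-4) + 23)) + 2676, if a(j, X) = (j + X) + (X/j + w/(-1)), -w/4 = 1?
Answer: 3457/3 ≈ 1152.3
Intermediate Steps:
w = -4 (w = -4*1 = -4)
a(j, X) = 4 + X + j + X/j (a(j, X) = (j + X) + (X/j - 4/(-1)) = (X + j) + (X/j - 4*(-1)) = (X + j) + (X/j + 4) = (X + j) + (4 + X/j) = 4 + X + j + X/j)
B = -10/3 (B = 4 - (1 + ((4 + 2 + 6 + 2/6) - 6)) = 4 - (1 + ((4 + 2 + 6 + 2*(⅙)) - 6)) = 4 - (1 + ((4 + 2 + 6 + ⅓) - 6)) = 4 - (1 + (37/3 - 6)) = 4 - (1 + 19/3) = 4 - 1*22/3 = 4 - 22/3 = -10/3 ≈ -3.3333)
(-1560 + (B*(-4) + 23)) + 2676 = (-1560 + (-10/3*(-4) + 23)) + 2676 = (-1560 + (40/3 + 23)) + 2676 = (-1560 + 109/3) + 2676 = -4571/3 + 2676 = 3457/3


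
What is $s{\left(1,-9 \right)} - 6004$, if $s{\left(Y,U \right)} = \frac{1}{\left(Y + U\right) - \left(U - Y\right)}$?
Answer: $- \frac{12007}{2} \approx -6003.5$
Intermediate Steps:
$s{\left(Y,U \right)} = \frac{1}{2 Y}$ ($s{\left(Y,U \right)} = \frac{1}{\left(U + Y\right) - \left(U - Y\right)} = \frac{1}{2 Y}$)
$s{\left(1,-9 \right)} - 6004 = \frac{1}{2 \cdot 1} - 6004 = \frac{1}{2} \cdot 1 - 6004 = \frac{1}{2} - 6004 = - \frac{12007}{2}$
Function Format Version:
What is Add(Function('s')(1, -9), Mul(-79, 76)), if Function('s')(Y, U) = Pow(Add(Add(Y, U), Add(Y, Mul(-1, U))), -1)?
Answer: Rational(-12007, 2) ≈ -6003.5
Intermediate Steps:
Function('s')(Y, U) = Mul(Rational(1, 2), Pow(Y, -1)) (Function('s')(Y, U) = Pow(Add(Add(U, Y), Add(Y, Mul(-1, U))), -1) = Pow(Mul(2, Y), -1) = Mul(Rational(1, 2), Pow(Y, -1)))
Add(Function('s')(1, -9), Mul(-79, 76)) = Add(Mul(Rational(1, 2), Pow(1, -1)), Mul(-79, 76)) = Add(Mul(Rational(1, 2), 1), -6004) = Add(Rational(1, 2), -6004) = Rational(-12007, 2)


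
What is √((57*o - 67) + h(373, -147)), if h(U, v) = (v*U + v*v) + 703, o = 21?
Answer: I*√31389 ≈ 177.17*I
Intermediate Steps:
h(U, v) = 703 + v² + U*v (h(U, v) = (U*v + v²) + 703 = (v² + U*v) + 703 = 703 + v² + U*v)
√((57*o - 67) + h(373, -147)) = √((57*21 - 67) + (703 + (-147)² + 373*(-147))) = √((1197 - 67) + (703 + 21609 - 54831)) = √(1130 - 32519) = √(-31389) = I*√31389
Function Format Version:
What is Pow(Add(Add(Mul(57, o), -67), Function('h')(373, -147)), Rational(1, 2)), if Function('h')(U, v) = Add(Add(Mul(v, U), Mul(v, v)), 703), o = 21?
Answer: Mul(I, Pow(31389, Rational(1, 2))) ≈ Mul(177.17, I)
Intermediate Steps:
Function('h')(U, v) = Add(703, Pow(v, 2), Mul(U, v)) (Function('h')(U, v) = Add(Add(Mul(U, v), Pow(v, 2)), 703) = Add(Add(Pow(v, 2), Mul(U, v)), 703) = Add(703, Pow(v, 2), Mul(U, v)))
Pow(Add(Add(Mul(57, o), -67), Function('h')(373, -147)), Rational(1, 2)) = Pow(Add(Add(Mul(57, 21), -67), Add(703, Pow(-147, 2), Mul(373, -147))), Rational(1, 2)) = Pow(Add(Add(1197, -67), Add(703, 21609, -54831)), Rational(1, 2)) = Pow(Add(1130, -32519), Rational(1, 2)) = Pow(-31389, Rational(1, 2)) = Mul(I, Pow(31389, Rational(1, 2)))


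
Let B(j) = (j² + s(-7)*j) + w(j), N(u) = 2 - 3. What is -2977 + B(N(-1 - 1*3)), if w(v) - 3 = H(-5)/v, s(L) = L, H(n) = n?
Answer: -2961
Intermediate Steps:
N(u) = -1
w(v) = 3 - 5/v
B(j) = 3 + j² - 7*j - 5/j (B(j) = (j² - 7*j) + (3 - 5/j) = 3 + j² - 7*j - 5/j)
-2977 + B(N(-1 - 1*3)) = -2977 + (3 + (-1)² - 7*(-1) - 5/(-1)) = -2977 + (3 + 1 + 7 - 5*(-1)) = -2977 + (3 + 1 + 7 + 5) = -2977 + 16 = -2961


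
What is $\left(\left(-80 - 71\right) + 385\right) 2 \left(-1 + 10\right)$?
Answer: $4212$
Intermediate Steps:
$\left(\left(-80 - 71\right) + 385\right) 2 \left(-1 + 10\right) = \left(-151 + 385\right) 2 \cdot 9 = 234 \cdot 18 = 4212$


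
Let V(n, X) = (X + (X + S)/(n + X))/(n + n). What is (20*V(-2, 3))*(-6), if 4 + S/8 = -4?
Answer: -1740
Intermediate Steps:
S = -64 (S = -32 + 8*(-4) = -32 - 32 = -64)
V(n, X) = (X + (-64 + X)/(X + n))/(2*n) (V(n, X) = (X + (X - 64)/(n + X))/(n + n) = (X + (-64 + X)/(X + n))/((2*n)) = (X + (-64 + X)/(X + n))*(1/(2*n)) = (X + (-64 + X)/(X + n))/(2*n))
(20*V(-2, 3))*(-6) = (20*((½)*(-64 + 3 + 3² + 3*(-2))/(-2*(3 - 2))))*(-6) = (20*((½)*(-½)*(-64 + 3 + 9 - 6)/1))*(-6) = (20*((½)*(-½)*1*(-58)))*(-6) = (20*(29/2))*(-6) = 290*(-6) = -1740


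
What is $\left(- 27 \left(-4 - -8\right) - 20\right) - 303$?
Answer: $-431$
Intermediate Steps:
$\left(- 27 \left(-4 - -8\right) - 20\right) - 303 = \left(- 27 \left(-4 + 8\right) - 20\right) - 303 = \left(\left(-27\right) 4 - 20\right) - 303 = \left(-108 - 20\right) - 303 = -128 - 303 = -431$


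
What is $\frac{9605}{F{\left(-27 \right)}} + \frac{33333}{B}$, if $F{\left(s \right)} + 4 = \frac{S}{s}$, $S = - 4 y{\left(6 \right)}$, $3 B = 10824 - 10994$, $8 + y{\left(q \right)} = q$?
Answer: $- \frac{27843417}{9860} \approx -2823.9$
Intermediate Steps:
$y{\left(q \right)} = -8 + q$
$B = - \frac{170}{3}$ ($B = \frac{10824 - 10994}{3} = \frac{1}{3} \left(-170\right) = - \frac{170}{3} \approx -56.667$)
$S = 8$ ($S = - 4 \left(-8 + 6\right) = \left(-4\right) \left(-2\right) = 8$)
$F{\left(s \right)} = -4 + \frac{8}{s}$
$\frac{9605}{F{\left(-27 \right)}} + \frac{33333}{B} = \frac{9605}{-4 + \frac{8}{-27}} + \frac{33333}{- \frac{170}{3}} = \frac{9605}{-4 + 8 \left(- \frac{1}{27}\right)} + 33333 \left(- \frac{3}{170}\right) = \frac{9605}{-4 - \frac{8}{27}} - \frac{99999}{170} = \frac{9605}{- \frac{116}{27}} - \frac{99999}{170} = 9605 \left(- \frac{27}{116}\right) - \frac{99999}{170} = - \frac{259335}{116} - \frac{99999}{170} = - \frac{27843417}{9860}$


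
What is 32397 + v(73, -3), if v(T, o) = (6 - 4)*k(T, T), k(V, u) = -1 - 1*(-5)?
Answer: 32405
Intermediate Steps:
k(V, u) = 4 (k(V, u) = -1 + 5 = 4)
v(T, o) = 8 (v(T, o) = (6 - 4)*4 = 2*4 = 8)
32397 + v(73, -3) = 32397 + 8 = 32405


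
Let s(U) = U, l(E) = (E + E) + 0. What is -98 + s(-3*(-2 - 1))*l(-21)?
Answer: -476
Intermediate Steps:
l(E) = 2*E (l(E) = 2*E + 0 = 2*E)
-98 + s(-3*(-2 - 1))*l(-21) = -98 + (-3*(-2 - 1))*(2*(-21)) = -98 - 3*(-3)*(-42) = -98 + 9*(-42) = -98 - 378 = -476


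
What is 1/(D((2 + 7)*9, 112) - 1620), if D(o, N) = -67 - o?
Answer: -1/1768 ≈ -0.00056561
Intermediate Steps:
1/(D((2 + 7)*9, 112) - 1620) = 1/((-67 - (2 + 7)*9) - 1620) = 1/((-67 - 9*9) - 1620) = 1/((-67 - 1*81) - 1620) = 1/((-67 - 81) - 1620) = 1/(-148 - 1620) = 1/(-1768) = -1/1768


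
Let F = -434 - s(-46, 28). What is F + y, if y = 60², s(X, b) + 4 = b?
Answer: 3142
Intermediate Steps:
s(X, b) = -4 + b
F = -458 (F = -434 - (-4 + 28) = -434 - 1*24 = -434 - 24 = -458)
y = 3600
F + y = -458 + 3600 = 3142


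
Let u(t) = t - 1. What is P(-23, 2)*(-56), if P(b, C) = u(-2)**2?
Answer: -504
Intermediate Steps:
u(t) = -1 + t
P(b, C) = 9 (P(b, C) = (-1 - 2)**2 = (-3)**2 = 9)
P(-23, 2)*(-56) = 9*(-56) = -504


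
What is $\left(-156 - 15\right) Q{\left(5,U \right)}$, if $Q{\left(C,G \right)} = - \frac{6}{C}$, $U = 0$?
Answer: $\frac{1026}{5} \approx 205.2$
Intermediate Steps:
$\left(-156 - 15\right) Q{\left(5,U \right)} = \left(-156 - 15\right) \left(- \frac{6}{5}\right) = \left(-171\right) \left(- \frac{6}{5}\right) = \frac{1026}{5}$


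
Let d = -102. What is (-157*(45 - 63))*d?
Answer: -288252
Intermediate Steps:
(-157*(45 - 63))*d = -157*(45 - 63)*(-102) = -157*(-18)*(-102) = 2826*(-102) = -288252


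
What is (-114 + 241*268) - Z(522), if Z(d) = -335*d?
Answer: 239344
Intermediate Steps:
(-114 + 241*268) - Z(522) = (-114 + 241*268) - (-335)*522 = (-114 + 64588) - 1*(-174870) = 64474 + 174870 = 239344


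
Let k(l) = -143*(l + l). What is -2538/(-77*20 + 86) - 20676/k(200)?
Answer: 21904563/10396100 ≈ 2.1070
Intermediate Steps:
k(l) = -286*l
-2538/(-77*20 + 86) - 20676/k(200) = -2538/(-77*20 + 86) - 20676/((-286*200)) = -2538/(-1540 + 86) - 20676/(-57200) = -2538/(-1454) - 20676*(-1/57200) = -2538*(-1/1454) + 5169/14300 = 1269/727 + 5169/14300 = 21904563/10396100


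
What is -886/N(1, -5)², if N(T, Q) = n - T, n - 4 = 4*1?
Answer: -886/49 ≈ -18.082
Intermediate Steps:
n = 8 (n = 4 + 4*1 = 4 + 4 = 8)
N(T, Q) = 8 - T
-886/N(1, -5)² = -886/(8 - 1*1)² = -886/(8 - 1)² = -886/(7²) = -886/49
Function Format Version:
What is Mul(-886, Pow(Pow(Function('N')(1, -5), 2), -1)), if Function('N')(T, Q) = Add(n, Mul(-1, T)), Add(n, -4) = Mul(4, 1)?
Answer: Rational(-886, 49) ≈ -18.082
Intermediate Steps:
n = 8 (n = Add(4, Mul(4, 1)) = Add(4, 4) = 8)
Function('N')(T, Q) = Add(8, Mul(-1, T))
Mul(-886, Pow(Pow(Function('N')(1, -5), 2), -1)) = Mul(-886, Pow(Pow(Add(8, Mul(-1, 1)), 2), -1)) = Mul(-886, Pow(Pow(Add(8, -1), 2), -1)) = Mul(-886, Pow(Pow(7, 2), -1)) = Mul(-886, Pow(49, -1)) = Mul(-886, Rational(1, 49)) = Rational(-886, 49)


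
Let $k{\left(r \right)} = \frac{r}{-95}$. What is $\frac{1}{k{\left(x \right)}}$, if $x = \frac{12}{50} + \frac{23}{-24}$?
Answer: $\frac{57000}{431} \approx 132.25$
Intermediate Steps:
$x = - \frac{431}{600}$ ($x = 12 \cdot \frac{1}{50} + 23 \left(- \frac{1}{24}\right) = \frac{6}{25} - \frac{23}{24} = - \frac{431}{600} \approx -0.71833$)
$k{\left(r \right)} = - \frac{r}{95}$ ($k{\left(r \right)} = r \left(- \frac{1}{95}\right) = - \frac{r}{95}$)
$\frac{1}{k{\left(x \right)}} = \frac{1}{\left(- \frac{1}{95}\right) \left(- \frac{431}{600}\right)} = \frac{1}{\frac{431}{57000}} = \frac{57000}{431}$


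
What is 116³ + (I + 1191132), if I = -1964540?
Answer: 787488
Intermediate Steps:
116³ + (I + 1191132) = 116³ + (-1964540 + 1191132) = 1560896 - 773408 = 787488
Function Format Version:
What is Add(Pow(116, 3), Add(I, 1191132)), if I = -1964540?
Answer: 787488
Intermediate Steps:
Add(Pow(116, 3), Add(I, 1191132)) = Add(Pow(116, 3), Add(-1964540, 1191132)) = Add(1560896, -773408) = 787488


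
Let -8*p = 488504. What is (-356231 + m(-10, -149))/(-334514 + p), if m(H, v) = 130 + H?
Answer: 50873/56511 ≈ 0.90023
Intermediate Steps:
p = -61063 (p = -⅛*488504 = -61063)
(-356231 + m(-10, -149))/(-334514 + p) = (-356231 + (130 - 10))/(-334514 - 61063) = (-356231 + 120)/(-395577) = -356111*(-1/395577) = 50873/56511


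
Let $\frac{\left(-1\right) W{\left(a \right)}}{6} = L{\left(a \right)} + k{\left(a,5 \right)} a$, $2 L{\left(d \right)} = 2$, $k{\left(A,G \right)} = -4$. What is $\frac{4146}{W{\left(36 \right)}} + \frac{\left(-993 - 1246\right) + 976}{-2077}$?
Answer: $\frac{1615816}{297011} \approx 5.4403$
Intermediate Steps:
$L{\left(d \right)} = 1$ ($L{\left(d \right)} = \frac{1}{2} \cdot 2 = 1$)
$W{\left(a \right)} = -6 + 24 a$ ($W{\left(a \right)} = - 6 \left(1 - 4 a\right) = -6 + 24 a$)
$\frac{4146}{W{\left(36 \right)}} + \frac{\left(-993 - 1246\right) + 976}{-2077} = \frac{4146}{-6 + 24 \cdot 36} + \frac{\left(-993 - 1246\right) + 976}{-2077} = \frac{4146}{-6 + 864} + \left(-2239 + 976\right) \left(- \frac{1}{2077}\right) = \frac{4146}{858} - - \frac{1263}{2077} = 4146 \cdot \frac{1}{858} + \frac{1263}{2077} = \frac{691}{143} + \frac{1263}{2077} = \frac{1615816}{297011}$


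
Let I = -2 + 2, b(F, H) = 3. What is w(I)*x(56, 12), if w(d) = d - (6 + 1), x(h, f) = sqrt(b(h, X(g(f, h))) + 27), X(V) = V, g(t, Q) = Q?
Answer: -7*sqrt(30) ≈ -38.341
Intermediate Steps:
x(h, f) = sqrt(30) (x(h, f) = sqrt(3 + 27) = sqrt(30))
I = 0
w(d) = -7 + d (w(d) = d - 1*7 = d - 7 = -7 + d)
w(I)*x(56, 12) = (-7 + 0)*sqrt(30) = -7*sqrt(30)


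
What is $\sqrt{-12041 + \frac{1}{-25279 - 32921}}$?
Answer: $\frac{i \sqrt{407857568982}}{5820} \approx 109.73 i$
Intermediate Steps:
$\sqrt{-12041 + \frac{1}{-25279 - 32921}} = \sqrt{-12041 + \frac{1}{-58200}} = \sqrt{-12041 - \frac{1}{58200}} = \sqrt{- \frac{700786201}{58200}} = \frac{i \sqrt{407857568982}}{5820}$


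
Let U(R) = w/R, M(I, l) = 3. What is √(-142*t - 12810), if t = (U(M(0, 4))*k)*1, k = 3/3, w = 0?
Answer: I*√12810 ≈ 113.18*I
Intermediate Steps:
k = 1 (k = 3*(⅓) = 1)
U(R) = 0 (U(R) = 0/R = 0)
t = 0 (t = (0*1)*1 = 0*1 = 0)
√(-142*t - 12810) = √(-142*0 - 12810) = √(0 - 12810) = √(-12810) = I*√12810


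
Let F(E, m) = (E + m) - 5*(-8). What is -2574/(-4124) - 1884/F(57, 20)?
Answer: -1244743/80418 ≈ -15.478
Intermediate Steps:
F(E, m) = 40 + E + m (F(E, m) = (E + m) + 40 = 40 + E + m)
-2574/(-4124) - 1884/F(57, 20) = -2574/(-4124) - 1884/(40 + 57 + 20) = -2574*(-1/4124) - 1884/117 = 1287/2062 - 1884*1/117 = 1287/2062 - 628/39 = -1244743/80418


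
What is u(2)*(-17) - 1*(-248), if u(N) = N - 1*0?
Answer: 214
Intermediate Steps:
u(N) = N (u(N) = N + 0 = N)
u(2)*(-17) - 1*(-248) = 2*(-17) - 1*(-248) = -34 + 248 = 214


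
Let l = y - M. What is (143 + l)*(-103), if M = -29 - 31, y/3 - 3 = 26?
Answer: -29870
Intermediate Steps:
y = 87 (y = 9 + 3*26 = 9 + 78 = 87)
M = -60
l = 147 (l = 87 - 1*(-60) = 87 + 60 = 147)
(143 + l)*(-103) = (143 + 147)*(-103) = 290*(-103) = -29870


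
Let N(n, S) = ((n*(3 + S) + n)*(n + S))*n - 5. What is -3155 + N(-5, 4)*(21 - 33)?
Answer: -695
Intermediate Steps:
N(n, S) = -5 + n*(S + n)*(n + n*(3 + S)) (N(n, S) = ((n + n*(3 + S))*(S + n))*n - 5 = ((S + n)*(n + n*(3 + S)))*n - 5 = n*(S + n)*(n + n*(3 + S)) - 5 = -5 + n*(S + n)*(n + n*(3 + S)))
-3155 + N(-5, 4)*(21 - 33) = -3155 + (-5 + 4*(-5)³ + 4*(-5)³ + 4²*(-5)² + 4*4*(-5)²)*(21 - 33) = -3155 + (-5 + 4*(-125) + 4*(-125) + 16*25 + 4*4*25)*(-12) = -3155 + (-5 - 500 - 500 + 400 + 400)*(-12) = -3155 - 205*(-12) = -3155 + 2460 = -695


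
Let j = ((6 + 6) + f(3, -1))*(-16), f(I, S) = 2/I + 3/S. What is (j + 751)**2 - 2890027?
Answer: -22809722/9 ≈ -2.5344e+6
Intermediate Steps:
j = -464/3 (j = ((6 + 6) + (2/3 + 3/(-1)))*(-16) = (12 + (2*(1/3) + 3*(-1)))*(-16) = (12 + (2/3 - 3))*(-16) = (12 - 7/3)*(-16) = (29/3)*(-16) = -464/3 ≈ -154.67)
(j + 751)**2 - 2890027 = (-464/3 + 751)**2 - 2890027 = (1789/3)**2 - 2890027 = 3200521/9 - 2890027 = -22809722/9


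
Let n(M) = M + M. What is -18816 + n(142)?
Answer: -18532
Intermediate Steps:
n(M) = 2*M
-18816 + n(142) = -18816 + 2*142 = -18816 + 284 = -18532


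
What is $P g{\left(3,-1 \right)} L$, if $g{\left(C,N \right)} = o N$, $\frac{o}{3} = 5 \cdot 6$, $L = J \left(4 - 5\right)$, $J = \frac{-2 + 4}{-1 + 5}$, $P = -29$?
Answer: $-1305$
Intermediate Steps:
$J = \frac{1}{2}$ ($J = \frac{2}{4} = 2 \cdot \frac{1}{4} = \frac{1}{2} \approx 0.5$)
$L = - \frac{1}{2}$ ($L = \frac{4 - 5}{2} = \frac{1}{2} \left(-1\right) = - \frac{1}{2} \approx -0.5$)
$o = 90$ ($o = 3 \cdot 5 \cdot 6 = 3 \cdot 30 = 90$)
$g{\left(C,N \right)} = 90 N$
$P g{\left(3,-1 \right)} L = - 29 \cdot 90 \left(-1\right) \left(- \frac{1}{2}\right) = \left(-29\right) \left(-90\right) \left(- \frac{1}{2}\right) = 2610 \left(- \frac{1}{2}\right) = -1305$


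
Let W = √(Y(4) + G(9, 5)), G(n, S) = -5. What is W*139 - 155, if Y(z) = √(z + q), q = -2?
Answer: -155 + 139*I*√(5 - √2) ≈ -155.0 + 263.21*I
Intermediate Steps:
Y(z) = √(-2 + z) (Y(z) = √(z - 2) = √(-2 + z))
W = √(-5 + √2) (W = √(√(-2 + 4) - 5) = √(√2 - 5) = √(-5 + √2) ≈ 1.8936*I)
W*139 - 155 = √(-5 + √2)*139 - 155 = 139*√(-5 + √2) - 155 = -155 + 139*√(-5 + √2)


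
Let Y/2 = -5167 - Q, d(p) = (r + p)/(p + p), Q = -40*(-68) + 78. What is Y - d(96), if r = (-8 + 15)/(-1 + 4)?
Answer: -9175975/576 ≈ -15931.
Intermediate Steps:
Q = 2798 (Q = 2720 + 78 = 2798)
r = 7/3 ≈ 2.3333
d(p) = (7/3 + p)/(2*p) (d(p) = (7/3 + p)/(p + p) = (7/3 + p)/((2*p)) = (7/3 + p)*(1/(2*p)) = (7/3 + p)/(2*p))
Y = -15930 (Y = 2*(-5167 - 1*2798) = 2*(-5167 - 2798) = 2*(-7965) = -15930)
Y - d(96) = -15930 - (7 + 3*96)/(6*96) = -15930 - (7 + 288)/(6*96) = -15930 - 295/(6*96) = -15930 - 1*295/576 = -15930 - 295/576 = -9175975/576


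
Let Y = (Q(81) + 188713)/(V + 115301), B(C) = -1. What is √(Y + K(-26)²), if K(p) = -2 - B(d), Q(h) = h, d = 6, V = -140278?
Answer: I*√4091657209/24977 ≈ 2.561*I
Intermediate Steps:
K(p) = -1 (K(p) = -2 - 1*(-1) = -2 + 1 = -1)
Y = -188794/24977 (Y = (81 + 188713)/(-140278 + 115301) = 188794/(-24977) = 188794*(-1/24977) = -188794/24977 ≈ -7.5587)
√(Y + K(-26)²) = √(-188794/24977 + (-1)²) = √(-188794/24977 + 1) = √(-163817/24977) = I*√4091657209/24977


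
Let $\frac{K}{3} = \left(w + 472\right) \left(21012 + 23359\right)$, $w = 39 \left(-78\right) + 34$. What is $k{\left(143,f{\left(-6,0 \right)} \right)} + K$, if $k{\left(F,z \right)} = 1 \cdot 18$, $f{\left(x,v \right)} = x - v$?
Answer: $-337574550$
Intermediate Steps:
$k{\left(F,z \right)} = 18$
$w = -3008$ ($w = -3042 + 34 = -3008$)
$K = -337574568$ ($K = 3 \left(-3008 + 472\right) \left(21012 + 23359\right) = 3 \left(\left(-2536\right) 44371\right) = 3 \left(-112524856\right) = -337574568$)
$k{\left(143,f{\left(-6,0 \right)} \right)} + K = 18 - 337574568 = -337574550$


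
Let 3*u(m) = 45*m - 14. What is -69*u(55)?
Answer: -56603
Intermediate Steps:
u(m) = -14/3 + 15*m (u(m) = (45*m - 14)/3 = (-14 + 45*m)/3 = -14/3 + 15*m)
-69*u(55) = -69*(-14/3 + 15*55) = -69*(-14/3 + 825) = -69*2461/3 = -56603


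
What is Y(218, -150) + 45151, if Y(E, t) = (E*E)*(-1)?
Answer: -2373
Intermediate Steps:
Y(E, t) = -E² (Y(E, t) = E²*(-1) = -E²)
Y(218, -150) + 45151 = -1*218² + 45151 = -1*47524 + 45151 = -47524 + 45151 = -2373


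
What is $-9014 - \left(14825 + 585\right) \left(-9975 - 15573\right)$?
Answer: $393685666$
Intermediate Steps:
$-9014 - \left(14825 + 585\right) \left(-9975 - 15573\right) = -9014 - 15410 \left(-25548\right) = -9014 - -393694680 = -9014 + 393694680 = 393685666$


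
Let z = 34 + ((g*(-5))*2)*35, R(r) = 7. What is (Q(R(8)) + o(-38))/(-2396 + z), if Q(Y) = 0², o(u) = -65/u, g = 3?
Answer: -65/129656 ≈ -0.00050133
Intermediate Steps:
z = -1016 (z = 34 + ((3*(-5))*2)*35 = 34 - 15*2*35 = 34 - 30*35 = 34 - 1050 = -1016)
Q(Y) = 0
(Q(R(8)) + o(-38))/(-2396 + z) = (0 - 65/(-38))/(-2396 - 1016) = (0 - 65*(-1/38))/(-3412) = (0 + 65/38)*(-1/3412) = (65/38)*(-1/3412) = -65/129656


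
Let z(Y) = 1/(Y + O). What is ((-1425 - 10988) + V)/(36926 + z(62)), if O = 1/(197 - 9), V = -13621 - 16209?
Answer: -164142217/143482190 ≈ -1.1440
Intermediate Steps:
V = -29830
O = 1/188 ≈ 0.0053191
z(Y) = 1/(1/188 + Y) (z(Y) = 1/(Y + 1/188) = 1/(1/188 + Y))
((-1425 - 10988) + V)/(36926 + z(62)) = ((-1425 - 10988) - 29830)/(36926 + 188/(1 + 188*62)) = (-12413 - 29830)/(36926 + 188/(1 + 11656)) = -42243/(36926 + 188/11657) = -42243/430446570/11657 = -42243*11657/430446570 = -164142217/143482190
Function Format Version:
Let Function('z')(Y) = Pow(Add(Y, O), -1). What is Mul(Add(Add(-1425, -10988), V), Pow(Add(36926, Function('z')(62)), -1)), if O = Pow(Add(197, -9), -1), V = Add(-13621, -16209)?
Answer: Rational(-164142217, 143482190) ≈ -1.1440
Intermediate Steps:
V = -29830
O = Rational(1, 188) (O = Pow(188, -1) = Rational(1, 188) ≈ 0.0053191)
Function('z')(Y) = Pow(Add(Rational(1, 188), Y), -1) (Function('z')(Y) = Pow(Add(Y, Rational(1, 188)), -1) = Pow(Add(Rational(1, 188), Y), -1))
Mul(Add(Add(-1425, -10988), V), Pow(Add(36926, Function('z')(62)), -1)) = Mul(Add(Add(-1425, -10988), -29830), Pow(Add(36926, Mul(188, Pow(Add(1, Mul(188, 62)), -1))), -1)) = Mul(Add(-12413, -29830), Pow(Add(36926, Mul(188, Pow(Add(1, 11656), -1))), -1)) = Mul(-42243, Pow(Add(36926, Mul(188, Pow(11657, -1))), -1)) = Mul(-42243, Pow(Add(36926, Mul(188, Rational(1, 11657))), -1)) = Mul(-42243, Pow(Add(36926, Rational(188, 11657)), -1)) = Mul(-42243, Pow(Rational(430446570, 11657), -1)) = Mul(-42243, Rational(11657, 430446570)) = Rational(-164142217, 143482190)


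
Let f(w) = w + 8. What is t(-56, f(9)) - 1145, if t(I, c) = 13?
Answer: -1132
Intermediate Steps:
f(w) = 8 + w
t(-56, f(9)) - 1145 = 13 - 1145 = -1132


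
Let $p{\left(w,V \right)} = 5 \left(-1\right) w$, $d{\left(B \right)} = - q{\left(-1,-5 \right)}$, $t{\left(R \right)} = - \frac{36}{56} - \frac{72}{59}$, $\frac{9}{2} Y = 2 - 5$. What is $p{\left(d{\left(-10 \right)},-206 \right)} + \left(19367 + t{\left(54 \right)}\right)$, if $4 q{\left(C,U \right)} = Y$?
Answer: $\frac{23992372}{1239} \approx 19364.0$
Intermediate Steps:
$Y = - \frac{2}{3}$ ($Y = \frac{2 \left(2 - 5\right)}{9} = \frac{2}{9} \left(-3\right) = - \frac{2}{3} \approx -0.66667$)
$q{\left(C,U \right)} = - \frac{1}{6}$ ($q{\left(C,U \right)} = \frac{1}{4} \left(- \frac{2}{3}\right) = - \frac{1}{6}$)
$t{\left(R \right)} = - \frac{1539}{826}$ ($t{\left(R \right)} = \left(-36\right) \frac{1}{56} - \frac{72}{59} = - \frac{9}{14} - \frac{72}{59} = - \frac{1539}{826}$)
$d{\left(B \right)} = \frac{1}{6}$ ($d{\left(B \right)} = \left(-1\right) \left(- \frac{1}{6}\right) = \frac{1}{6}$)
$p{\left(w,V \right)} = - 5 w$
$p{\left(d{\left(-10 \right)},-206 \right)} + \left(19367 + t{\left(54 \right)}\right) = \left(-5\right) \frac{1}{6} + \left(19367 - \frac{1539}{826}\right) = - \frac{5}{6} + \frac{15995603}{826} = \frac{23992372}{1239}$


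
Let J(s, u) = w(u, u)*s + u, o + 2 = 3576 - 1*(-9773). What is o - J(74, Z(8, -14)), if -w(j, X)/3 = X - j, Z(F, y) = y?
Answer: 13361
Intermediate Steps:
w(j, X) = -3*X + 3*j (w(j, X) = -3*(X - j) = -3*X + 3*j)
o = 13347 (o = -2 + (3576 - 1*(-9773)) = -2 + (3576 + 9773) = -2 + 13349 = 13347)
J(s, u) = u (J(s, u) = (-3*u + 3*u)*s + u = 0*s + u = 0 + u = u)
o - J(74, Z(8, -14)) = 13347 - 1*(-14) = 13347 + 14 = 13361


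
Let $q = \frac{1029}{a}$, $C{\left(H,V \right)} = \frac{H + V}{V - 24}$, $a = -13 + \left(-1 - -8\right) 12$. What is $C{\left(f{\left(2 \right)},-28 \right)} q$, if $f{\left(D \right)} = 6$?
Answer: $\frac{11319}{1846} \approx 6.1316$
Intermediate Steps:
$a = 71$ ($a = -13 + \left(-1 + 8\right) 12 = -13 + 7 \cdot 12 = -13 + 84 = 71$)
$C{\left(H,V \right)} = \frac{H + V}{-24 + V}$
$q = \frac{1029}{71} \approx 14.493$
$C{\left(f{\left(2 \right)},-28 \right)} q = \frac{6 - 28}{-24 - 28} \cdot \frac{1029}{71} = \frac{1}{-52} \left(-22\right) \frac{1029}{71} = \left(- \frac{1}{52}\right) \left(-22\right) \frac{1029}{71} = \frac{11}{26} \cdot \frac{1029}{71} = \frac{11319}{1846}$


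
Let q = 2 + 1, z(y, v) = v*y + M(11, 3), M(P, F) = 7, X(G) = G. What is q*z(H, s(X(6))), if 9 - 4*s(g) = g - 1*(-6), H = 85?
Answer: -681/4 ≈ -170.25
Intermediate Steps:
s(g) = ¾ - g/4 (s(g) = 9/4 - (g - 1*(-6))/4 = 9/4 - (g + 6)/4 = 9/4 - (6 + g)/4 = 9/4 + (-3/2 - g/4) = ¾ - g/4)
z(y, v) = 7 + v*y (z(y, v) = v*y + 7 = 7 + v*y)
q = 3
q*z(H, s(X(6))) = 3*(7 + (¾ - ¼*6)*85) = 3*(7 + (¾ - 3/2)*85) = 3*(7 - ¾*85) = 3*(7 - 255/4) = 3*(-227/4) = -681/4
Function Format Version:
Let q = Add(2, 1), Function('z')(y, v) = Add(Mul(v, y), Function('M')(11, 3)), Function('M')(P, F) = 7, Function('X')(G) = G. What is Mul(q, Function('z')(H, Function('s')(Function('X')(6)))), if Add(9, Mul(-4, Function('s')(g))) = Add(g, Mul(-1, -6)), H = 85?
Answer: Rational(-681, 4) ≈ -170.25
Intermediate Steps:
Function('s')(g) = Add(Rational(3, 4), Mul(Rational(-1, 4), g)) (Function('s')(g) = Add(Rational(9, 4), Mul(Rational(-1, 4), Add(g, Mul(-1, -6)))) = Add(Rational(9, 4), Mul(Rational(-1, 4), Add(g, 6))) = Add(Rational(9, 4), Mul(Rational(-1, 4), Add(6, g))) = Add(Rational(9, 4), Add(Rational(-3, 2), Mul(Rational(-1, 4), g))) = Add(Rational(3, 4), Mul(Rational(-1, 4), g)))
Function('z')(y, v) = Add(7, Mul(v, y)) (Function('z')(y, v) = Add(Mul(v, y), 7) = Add(7, Mul(v, y)))
q = 3
Mul(q, Function('z')(H, Function('s')(Function('X')(6)))) = Mul(3, Add(7, Mul(Add(Rational(3, 4), Mul(Rational(-1, 4), 6)), 85))) = Mul(3, Add(7, Mul(Add(Rational(3, 4), Rational(-3, 2)), 85))) = Mul(3, Add(7, Mul(Rational(-3, 4), 85))) = Mul(3, Add(7, Rational(-255, 4))) = Mul(3, Rational(-227, 4)) = Rational(-681, 4)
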